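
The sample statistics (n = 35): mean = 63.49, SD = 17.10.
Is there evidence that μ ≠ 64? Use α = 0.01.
One-sample t-test:
H₀: μ = 64
H₁: μ ≠ 64
df = n - 1 = 34
t = (x̄ - μ₀) / (s/√n) = (63.49 - 64) / (17.10/√35) = -0.176
p-value = 0.8610

Since p-value > α = 0.01, we fail to reject H₀.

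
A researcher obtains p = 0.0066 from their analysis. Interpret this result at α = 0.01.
Since p = 0.0066 < α = 0.01, reject H₀.
There is sufficient evidence to reject the null hypothesis; the result is statistically significant at the 0.01 level.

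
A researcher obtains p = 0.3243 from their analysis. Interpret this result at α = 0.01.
Since p = 0.3243 > α = 0.01, fail to reject H₀.
There is insufficient evidence to reject the null hypothesis; the result is not statistically significant at the 0.01 level.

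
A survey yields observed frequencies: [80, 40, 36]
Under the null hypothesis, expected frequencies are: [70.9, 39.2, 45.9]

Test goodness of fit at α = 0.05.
Chi-square goodness of fit test:
H₀: observed counts match expected distribution
H₁: observed counts differ from expected distribution
df = k - 1 = 2
χ² = Σ(O - E)²/E
   = (80 - 70.9)²/70.9 + (40 - 39.2)²/39.2 + (36 - 45.9)²/45.9
   = 1.168 + 0.016 + 2.135
   = 3.32
p-value = 0.1902

Since p-value > α = 0.05, we fail to reject H₀.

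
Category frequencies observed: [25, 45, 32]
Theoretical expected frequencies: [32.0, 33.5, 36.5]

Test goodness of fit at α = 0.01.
Chi-square goodness of fit test:
H₀: observed counts match expected distribution
H₁: observed counts differ from expected distribution
df = k - 1 = 2
χ² = Σ(O - E)²/E
   = (25 - 32.0)²/32.0 + (45 - 33.5)²/33.5 + (32 - 36.5)²/36.5
   = 1.531 + 3.948 + 0.555
   = 6.03
p-value = 0.0490

Since p-value > α = 0.01, we fail to reject H₀.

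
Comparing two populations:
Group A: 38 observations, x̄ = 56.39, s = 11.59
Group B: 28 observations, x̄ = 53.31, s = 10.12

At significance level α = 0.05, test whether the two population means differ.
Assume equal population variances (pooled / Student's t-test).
Student's two-sample t-test (equal variances):
H₀: μ₁ = μ₂
H₁: μ₁ ≠ μ₂
df = n₁ + n₂ - 2 = 64
Pooled variance s_p² = [(n₁-1)s₁² + (n₂-1)s₂²] / (n₁ + n₂ - 2) = [(37)(11.59²) + (27)(10.12²)] / 64 = 120.8645
SE = √(s_p²(1/n₁ + 1/n₂)) = √(120.8645 × (1/38 + 1/28)) = 2.7381
t = (x̄₁ - x̄₂) / SE = (56.39 - 53.31) / 2.7381 = 3.08 / 2.7381 = 1.125
p-value = 0.2648

Since p-value > α = 0.05, we fail to reject H₀.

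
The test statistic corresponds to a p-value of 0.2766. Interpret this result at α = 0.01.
Since p = 0.2766 > α = 0.01, fail to reject H₀.
There is insufficient evidence to reject the null hypothesis; the result is not statistically significant at the 0.01 level.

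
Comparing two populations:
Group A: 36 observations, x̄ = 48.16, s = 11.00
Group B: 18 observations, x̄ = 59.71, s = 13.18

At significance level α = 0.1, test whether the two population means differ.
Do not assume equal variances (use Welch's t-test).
Welch's two-sample t-test:
H₀: μ₁ = μ₂
H₁: μ₁ ≠ μ₂
s₁²/n₁ = 11.00²/36 = 3.3611,  s₂²/n₂ = 13.18²/18 = 9.6507
SE = √(s₁²/n₁ + s₂²/n₂) = √(3.3611 + 9.6507) = 3.6072
df (Welch-Satterthwaite) = (s₁²/n₁ + s₂²/n₂)² / [(s₁²/n₁)²/(n₁-1) + (s₂²/n₂)²/(n₂-1)] ≈ 29.18
t = (x̄₁ - x̄₂) / SE = (48.16 - 59.71) / 3.6072 = -11.55 / 3.6072 = -3.202
p-value = 0.0033

Since p-value < α = 0.1, we reject H₀.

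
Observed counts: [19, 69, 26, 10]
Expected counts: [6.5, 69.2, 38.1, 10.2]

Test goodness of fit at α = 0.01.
Chi-square goodness of fit test:
H₀: observed counts match expected distribution
H₁: observed counts differ from expected distribution
df = k - 1 = 3
χ² = Σ(O - E)²/E
   = (19 - 6.5)²/6.5 + (69 - 69.2)²/69.2 + (26 - 38.1)²/38.1 + (10 - 10.2)²/10.2
   = 24.038 + 0.001 + 3.843 + 0.004
   = 27.89
p-value < 0.0001

Since p-value < α = 0.01, we reject H₀.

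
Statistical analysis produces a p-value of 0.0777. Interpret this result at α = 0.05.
Since p = 0.0777 > α = 0.05, fail to reject H₀.
There is insufficient evidence to reject the null hypothesis; the result is not statistically significant at the 0.05 level.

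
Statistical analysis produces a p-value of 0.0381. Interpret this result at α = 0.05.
Since p = 0.0381 < α = 0.05, reject H₀.
There is sufficient evidence to reject the null hypothesis; the result is statistically significant at the 0.05 level.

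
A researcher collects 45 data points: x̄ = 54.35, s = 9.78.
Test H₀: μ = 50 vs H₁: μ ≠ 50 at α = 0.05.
One-sample t-test:
H₀: μ = 50
H₁: μ ≠ 50
df = n - 1 = 44
t = (x̄ - μ₀) / (s/√n) = (54.35 - 50) / (9.78/√45) = 2.984
p-value = 0.0046

Since p-value < α = 0.05, we reject H₀.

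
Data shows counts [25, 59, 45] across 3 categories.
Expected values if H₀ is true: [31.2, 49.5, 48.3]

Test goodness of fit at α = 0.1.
Chi-square goodness of fit test:
H₀: observed counts match expected distribution
H₁: observed counts differ from expected distribution
df = k - 1 = 2
χ² = Σ(O - E)²/E
   = (25 - 31.2)²/31.2 + (59 - 49.5)²/49.5 + (45 - 48.3)²/48.3
   = 1.232 + 1.823 + 0.225
   = 3.28
p-value = 0.1939

Since p-value > α = 0.1, we fail to reject H₀.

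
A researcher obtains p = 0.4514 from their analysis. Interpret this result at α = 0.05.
Since p = 0.4514 > α = 0.05, fail to reject H₀.
There is insufficient evidence to reject the null hypothesis; the result is not statistically significant at the 0.05 level.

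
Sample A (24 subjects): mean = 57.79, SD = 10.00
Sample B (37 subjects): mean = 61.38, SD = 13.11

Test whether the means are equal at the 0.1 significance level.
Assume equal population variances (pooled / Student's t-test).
Student's two-sample t-test (equal variances):
H₀: μ₁ = μ₂
H₁: μ₁ ≠ μ₂
df = n₁ + n₂ - 2 = 59
Pooled variance s_p² = [(n₁-1)s₁² + (n₂-1)s₂²] / (n₁ + n₂ - 2) = [(23)(10.00²) + (36)(13.11²)] / 59 = 143.8542
SE = √(s_p²(1/n₁ + 1/n₂)) = √(143.8542 × (1/24 + 1/37)) = 3.1435
t = (x̄₁ - x̄₂) / SE = (57.79 - 61.38) / 3.1435 = -3.59 / 3.1435 = -1.142
p-value = 0.2581

Since p-value > α = 0.1, we fail to reject H₀.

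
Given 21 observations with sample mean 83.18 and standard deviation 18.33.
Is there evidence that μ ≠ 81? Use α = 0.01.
One-sample t-test:
H₀: μ = 81
H₁: μ ≠ 81
df = n - 1 = 20
t = (x̄ - μ₀) / (s/√n) = (83.18 - 81) / (18.33/√21) = 0.545
p-value = 0.5918

Since p-value > α = 0.01, we fail to reject H₀.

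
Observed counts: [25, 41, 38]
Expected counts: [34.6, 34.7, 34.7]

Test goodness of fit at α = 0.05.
Chi-square goodness of fit test:
H₀: observed counts match expected distribution
H₁: observed counts differ from expected distribution
df = k - 1 = 2
χ² = Σ(O - E)²/E
   = (25 - 34.6)²/34.6 + (41 - 34.7)²/34.7 + (38 - 34.7)²/34.7
   = 2.664 + 1.144 + 0.314
   = 4.12
p-value = 0.1274

Since p-value > α = 0.05, we fail to reject H₀.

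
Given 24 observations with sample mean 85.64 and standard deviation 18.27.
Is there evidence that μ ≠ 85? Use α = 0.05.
One-sample t-test:
H₀: μ = 85
H₁: μ ≠ 85
df = n - 1 = 23
t = (x̄ - μ₀) / (s/√n) = (85.64 - 85) / (18.27/√24) = 0.172
p-value = 0.8652

Since p-value > α = 0.05, we fail to reject H₀.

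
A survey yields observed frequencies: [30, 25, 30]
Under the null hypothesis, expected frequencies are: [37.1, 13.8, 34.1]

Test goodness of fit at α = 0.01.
Chi-square goodness of fit test:
H₀: observed counts match expected distribution
H₁: observed counts differ from expected distribution
df = k - 1 = 2
χ² = Σ(O - E)²/E
   = (30 - 37.1)²/37.1 + (25 - 13.8)²/13.8 + (30 - 34.1)²/34.1
   = 1.359 + 9.090 + 0.493
   = 10.94
p-value = 0.0042

Since p-value < α = 0.01, we reject H₀.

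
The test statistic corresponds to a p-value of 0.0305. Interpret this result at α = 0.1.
Since p = 0.0305 < α = 0.1, reject H₀.
There is sufficient evidence to reject the null hypothesis; the result is statistically significant at the 0.1 level.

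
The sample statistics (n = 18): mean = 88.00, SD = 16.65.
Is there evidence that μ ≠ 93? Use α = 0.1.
One-sample t-test:
H₀: μ = 93
H₁: μ ≠ 93
df = n - 1 = 17
t = (x̄ - μ₀) / (s/√n) = (88.00 - 93) / (16.65/√18) = -1.274
p-value = 0.2198

Since p-value > α = 0.1, we fail to reject H₀.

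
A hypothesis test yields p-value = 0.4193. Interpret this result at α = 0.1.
Since p = 0.4193 > α = 0.1, fail to reject H₀.
There is insufficient evidence to reject the null hypothesis; the result is not statistically significant at the 0.1 level.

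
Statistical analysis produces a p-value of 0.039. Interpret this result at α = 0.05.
Since p = 0.039 < α = 0.05, reject H₀.
There is sufficient evidence to reject the null hypothesis; the result is statistically significant at the 0.05 level.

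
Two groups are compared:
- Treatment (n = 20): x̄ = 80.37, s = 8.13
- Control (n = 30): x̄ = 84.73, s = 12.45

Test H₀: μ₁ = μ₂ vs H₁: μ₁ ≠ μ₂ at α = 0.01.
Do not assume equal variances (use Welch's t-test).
Welch's two-sample t-test:
H₀: μ₁ = μ₂
H₁: μ₁ ≠ μ₂
s₁²/n₁ = 8.13²/20 = 3.3048,  s₂²/n₂ = 12.45²/30 = 5.1667
SE = √(s₁²/n₁ + s₂²/n₂) = √(3.3048 + 5.1667) = 2.9106
df (Welch-Satterthwaite) = (s₁²/n₁ + s₂²/n₂)² / [(s₁²/n₁)²/(n₁-1) + (s₂²/n₂)²/(n₂-1)] ≈ 47.99
t = (x̄₁ - x̄₂) / SE = (80.37 - 84.73) / 2.9106 = -4.36 / 2.9106 = -1.498
p-value = 0.1407

Since p-value > α = 0.01, we fail to reject H₀.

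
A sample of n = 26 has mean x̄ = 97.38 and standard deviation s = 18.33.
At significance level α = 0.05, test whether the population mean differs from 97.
One-sample t-test:
H₀: μ = 97
H₁: μ ≠ 97
df = n - 1 = 25
t = (x̄ - μ₀) / (s/√n) = (97.38 - 97) / (18.33/√26) = 0.106
p-value = 0.9167

Since p-value > α = 0.05, we fail to reject H₀.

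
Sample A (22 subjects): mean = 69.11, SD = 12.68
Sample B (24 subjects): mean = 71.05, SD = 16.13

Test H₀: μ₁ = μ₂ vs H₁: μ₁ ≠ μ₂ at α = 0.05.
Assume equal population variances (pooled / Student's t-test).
Student's two-sample t-test (equal variances):
H₀: μ₁ = μ₂
H₁: μ₁ ≠ μ₂
df = n₁ + n₂ - 2 = 44
Pooled variance s_p² = [(n₁-1)s₁² + (n₂-1)s₂²] / (n₁ + n₂ - 2) = [(21)(12.68²) + (23)(16.13²)] / 44 = 212.7386
SE = √(s_p²(1/n₁ + 1/n₂)) = √(212.7386 × (1/22 + 1/24)) = 4.3051
t = (x̄₁ - x̄₂) / SE = (69.11 - 71.05) / 4.3051 = -1.94 / 4.3051 = -0.451
p-value = 0.6545

Since p-value > α = 0.05, we fail to reject H₀.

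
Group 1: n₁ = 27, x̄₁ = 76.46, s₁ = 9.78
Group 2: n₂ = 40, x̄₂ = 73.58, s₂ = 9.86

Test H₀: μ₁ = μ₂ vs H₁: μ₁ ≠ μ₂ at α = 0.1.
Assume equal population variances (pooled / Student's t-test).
Student's two-sample t-test (equal variances):
H₀: μ₁ = μ₂
H₁: μ₁ ≠ μ₂
df = n₁ + n₂ - 2 = 65
Pooled variance s_p² = [(n₁-1)s₁² + (n₂-1)s₂²] / (n₁ + n₂ - 2) = [(26)(9.78²) + (39)(9.86²)] / 65 = 96.5911
SE = √(s_p²(1/n₁ + 1/n₂)) = √(96.5911 × (1/27 + 1/40)) = 2.4479
t = (x̄₁ - x̄₂) / SE = (76.46 - 73.58) / 2.4479 = 2.88 / 2.4479 = 1.177
p-value = 0.2437

Since p-value > α = 0.1, we fail to reject H₀.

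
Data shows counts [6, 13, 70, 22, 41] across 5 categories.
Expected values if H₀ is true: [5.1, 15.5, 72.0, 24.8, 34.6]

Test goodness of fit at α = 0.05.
Chi-square goodness of fit test:
H₀: observed counts match expected distribution
H₁: observed counts differ from expected distribution
df = k - 1 = 4
χ² = Σ(O - E)²/E
   = (6 - 5.1)²/5.1 + (13 - 15.5)²/15.5 + (70 - 72.0)²/72.0 + (22 - 24.8)²/24.8 + (41 - 34.6)²/34.6
   = 0.159 + 0.403 + 0.056 + 0.316 + 1.184
   = 2.12
p-value = 0.7141

Since p-value > α = 0.05, we fail to reject H₀.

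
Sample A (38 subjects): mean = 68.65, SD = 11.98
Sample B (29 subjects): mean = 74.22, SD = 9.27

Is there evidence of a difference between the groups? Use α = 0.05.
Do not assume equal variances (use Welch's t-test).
Welch's two-sample t-test:
H₀: μ₁ = μ₂
H₁: μ₁ ≠ μ₂
s₁²/n₁ = 11.98²/38 = 3.7769,  s₂²/n₂ = 9.27²/29 = 2.9632
SE = √(s₁²/n₁ + s₂²/n₂) = √(3.7769 + 2.9632) = 2.5962
df (Welch-Satterthwaite) = (s₁²/n₁ + s₂²/n₂)² / [(s₁²/n₁)²/(n₁-1) + (s₂²/n₂)²/(n₂-1)] ≈ 64.98
t = (x̄₁ - x̄₂) / SE = (68.65 - 74.22) / 2.5962 = -5.57 / 2.5962 = -2.145
p-value = 0.0357

Since p-value < α = 0.05, we reject H₀.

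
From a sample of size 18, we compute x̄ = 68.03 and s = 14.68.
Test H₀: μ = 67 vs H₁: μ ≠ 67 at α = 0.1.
One-sample t-test:
H₀: μ = 67
H₁: μ ≠ 67
df = n - 1 = 17
t = (x̄ - μ₀) / (s/√n) = (68.03 - 67) / (14.68/√18) = 0.298
p-value = 0.7696

Since p-value > α = 0.1, we fail to reject H₀.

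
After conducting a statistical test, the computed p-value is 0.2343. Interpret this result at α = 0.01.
Since p = 0.2343 > α = 0.01, fail to reject H₀.
There is insufficient evidence to reject the null hypothesis; the result is not statistically significant at the 0.01 level.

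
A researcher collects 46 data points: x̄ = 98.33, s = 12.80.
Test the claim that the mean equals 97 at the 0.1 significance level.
One-sample t-test:
H₀: μ = 97
H₁: μ ≠ 97
df = n - 1 = 45
t = (x̄ - μ₀) / (s/√n) = (98.33 - 97) / (12.80/√46) = 0.705
p-value = 0.4846

Since p-value > α = 0.1, we fail to reject H₀.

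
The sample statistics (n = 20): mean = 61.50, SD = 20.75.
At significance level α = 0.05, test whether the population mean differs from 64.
One-sample t-test:
H₀: μ = 64
H₁: μ ≠ 64
df = n - 1 = 19
t = (x̄ - μ₀) / (s/√n) = (61.50 - 64) / (20.75/√20) = -0.539
p-value = 0.5963

Since p-value > α = 0.05, we fail to reject H₀.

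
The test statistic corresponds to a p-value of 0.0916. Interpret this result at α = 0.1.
Since p = 0.0916 < α = 0.1, reject H₀.
There is sufficient evidence to reject the null hypothesis; the result is statistically significant at the 0.1 level.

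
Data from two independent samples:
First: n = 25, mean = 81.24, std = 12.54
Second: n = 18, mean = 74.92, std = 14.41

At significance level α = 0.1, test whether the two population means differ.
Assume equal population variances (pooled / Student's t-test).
Student's two-sample t-test (equal variances):
H₀: μ₁ = μ₂
H₁: μ₁ ≠ μ₂
df = n₁ + n₂ - 2 = 41
Pooled variance s_p² = [(n₁-1)s₁² + (n₂-1)s₂²] / (n₁ + n₂ - 2) = [(24)(12.54²) + (17)(14.41²)] / 41 = 178.1477
SE = √(s_p²(1/n₁ + 1/n₂)) = √(178.1477 × (1/25 + 1/18)) = 4.1259
t = (x̄₁ - x̄₂) / SE = (81.24 - 74.92) / 4.1259 = 6.32 / 4.1259 = 1.532
p-value = 0.1333

Since p-value > α = 0.1, we fail to reject H₀.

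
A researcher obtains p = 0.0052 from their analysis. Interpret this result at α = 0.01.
Since p = 0.0052 < α = 0.01, reject H₀.
There is sufficient evidence to reject the null hypothesis; the result is statistically significant at the 0.01 level.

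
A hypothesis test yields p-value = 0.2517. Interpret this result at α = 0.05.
Since p = 0.2517 > α = 0.05, fail to reject H₀.
There is insufficient evidence to reject the null hypothesis; the result is not statistically significant at the 0.05 level.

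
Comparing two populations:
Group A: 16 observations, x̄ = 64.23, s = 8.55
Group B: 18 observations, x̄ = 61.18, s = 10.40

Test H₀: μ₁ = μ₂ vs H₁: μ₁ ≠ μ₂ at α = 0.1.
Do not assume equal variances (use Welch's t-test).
Welch's two-sample t-test:
H₀: μ₁ = μ₂
H₁: μ₁ ≠ μ₂
s₁²/n₁ = 8.55²/16 = 4.5689,  s₂²/n₂ = 10.40²/18 = 6.0089
SE = √(s₁²/n₁ + s₂²/n₂) = √(4.5689 + 6.0089) = 3.2524
df (Welch-Satterthwaite) = (s₁²/n₁ + s₂²/n₂)² / [(s₁²/n₁)²/(n₁-1) + (s₂²/n₂)²/(n₂-1)] ≈ 31.83
t = (x̄₁ - x̄₂) / SE = (64.23 - 61.18) / 3.2524 = 3.05 / 3.2524 = 0.938
p-value = 0.3554

Since p-value > α = 0.1, we fail to reject H₀.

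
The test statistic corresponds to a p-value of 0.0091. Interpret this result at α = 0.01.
Since p = 0.0091 < α = 0.01, reject H₀.
There is sufficient evidence to reject the null hypothesis; the result is statistically significant at the 0.01 level.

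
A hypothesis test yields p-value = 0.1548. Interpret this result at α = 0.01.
Since p = 0.1548 > α = 0.01, fail to reject H₀.
There is insufficient evidence to reject the null hypothesis; the result is not statistically significant at the 0.01 level.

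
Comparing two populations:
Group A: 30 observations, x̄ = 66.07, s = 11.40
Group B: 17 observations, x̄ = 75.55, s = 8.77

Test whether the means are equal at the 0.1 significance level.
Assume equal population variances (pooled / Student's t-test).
Student's two-sample t-test (equal variances):
H₀: μ₁ = μ₂
H₁: μ₁ ≠ μ₂
df = n₁ + n₂ - 2 = 45
Pooled variance s_p² = [(n₁-1)s₁² + (n₂-1)s₂²] / (n₁ + n₂ - 2) = [(29)(11.40²) + (16)(8.77²)] / 45 = 111.0988
SE = √(s_p²(1/n₁ + 1/n₂)) = √(111.0988 × (1/30 + 1/17)) = 3.1998
t = (x̄₁ - x̄₂) / SE = (66.07 - 75.55) / 3.1998 = -9.48 / 3.1998 = -2.963
p-value = 0.0049

Since p-value < α = 0.1, we reject H₀.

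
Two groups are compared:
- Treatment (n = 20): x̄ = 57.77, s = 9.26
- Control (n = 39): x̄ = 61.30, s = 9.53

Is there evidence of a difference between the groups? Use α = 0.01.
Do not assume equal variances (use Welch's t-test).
Welch's two-sample t-test:
H₀: μ₁ = μ₂
H₁: μ₁ ≠ μ₂
s₁²/n₁ = 9.26²/20 = 4.2874,  s₂²/n₂ = 9.53²/39 = 2.3287
SE = √(s₁²/n₁ + s₂²/n₂) = √(4.2874 + 2.3287) = 2.5722
df (Welch-Satterthwaite) = (s₁²/n₁ + s₂²/n₂)² / [(s₁²/n₁)²/(n₁-1) + (s₂²/n₂)²/(n₂-1)] ≈ 39.43
t = (x̄₁ - x̄₂) / SE = (57.77 - 61.30) / 2.5722 = -3.53 / 2.5722 = -1.372
p-value = 0.1777

Since p-value > α = 0.01, we fail to reject H₀.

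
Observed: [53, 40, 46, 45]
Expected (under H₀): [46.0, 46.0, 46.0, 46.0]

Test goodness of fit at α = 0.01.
Chi-square goodness of fit test:
H₀: observed counts match expected distribution
H₁: observed counts differ from expected distribution
df = k - 1 = 3
χ² = Σ(O - E)²/E
   = (53 - 46.0)²/46.0 + (40 - 46.0)²/46.0 + (46 - 46.0)²/46.0 + (45 - 46.0)²/46.0
   = 1.065 + 0.783 + 0.000 + 0.022
   = 1.87
p-value = 0.5999

Since p-value > α = 0.01, we fail to reject H₀.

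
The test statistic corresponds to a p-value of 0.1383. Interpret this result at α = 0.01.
Since p = 0.1383 > α = 0.01, fail to reject H₀.
There is insufficient evidence to reject the null hypothesis; the result is not statistically significant at the 0.01 level.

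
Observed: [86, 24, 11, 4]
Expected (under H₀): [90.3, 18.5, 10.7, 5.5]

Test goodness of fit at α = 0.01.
Chi-square goodness of fit test:
H₀: observed counts match expected distribution
H₁: observed counts differ from expected distribution
df = k - 1 = 3
χ² = Σ(O - E)²/E
   = (86 - 90.3)²/90.3 + (24 - 18.5)²/18.5 + (11 - 10.7)²/10.7 + (4 - 5.5)²/5.5
   = 0.205 + 1.635 + 0.008 + 0.409
   = 2.26
p-value = 0.5207

Since p-value > α = 0.01, we fail to reject H₀.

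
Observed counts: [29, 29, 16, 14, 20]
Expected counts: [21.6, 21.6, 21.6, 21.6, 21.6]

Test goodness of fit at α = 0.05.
Chi-square goodness of fit test:
H₀: observed counts match expected distribution
H₁: observed counts differ from expected distribution
df = k - 1 = 4
χ² = Σ(O - E)²/E
   = (29 - 21.6)²/21.6 + (29 - 21.6)²/21.6 + (16 - 21.6)²/21.6 + (14 - 21.6)²/21.6 + (20 - 21.6)²/21.6
   = 2.535 + 2.535 + 1.452 + 2.674 + 0.119
   = 9.31
p-value = 0.0537

Since p-value > α = 0.05, we fail to reject H₀.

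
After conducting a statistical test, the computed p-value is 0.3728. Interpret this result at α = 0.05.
Since p = 0.3728 > α = 0.05, fail to reject H₀.
There is insufficient evidence to reject the null hypothesis; the result is not statistically significant at the 0.05 level.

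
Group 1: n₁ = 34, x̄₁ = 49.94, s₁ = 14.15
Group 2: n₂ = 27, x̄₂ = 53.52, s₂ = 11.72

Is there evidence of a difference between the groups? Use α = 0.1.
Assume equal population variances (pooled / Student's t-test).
Student's two-sample t-test (equal variances):
H₀: μ₁ = μ₂
H₁: μ₁ ≠ μ₂
df = n₁ + n₂ - 2 = 59
Pooled variance s_p² = [(n₁-1)s₁² + (n₂-1)s₂²] / (n₁ + n₂ - 2) = [(33)(14.15²) + (26)(11.72²)] / 59 = 172.5197
SE = √(s_p²(1/n₁ + 1/n₂)) = √(172.5197 × (1/34 + 1/27)) = 3.3858
t = (x̄₁ - x̄₂) / SE = (49.94 - 53.52) / 3.3858 = -3.58 / 3.3858 = -1.057
p-value = 0.2947

Since p-value > α = 0.1, we fail to reject H₀.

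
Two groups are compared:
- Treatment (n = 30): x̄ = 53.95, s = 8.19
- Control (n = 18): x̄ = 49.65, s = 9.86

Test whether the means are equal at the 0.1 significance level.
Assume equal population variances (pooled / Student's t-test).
Student's two-sample t-test (equal variances):
H₀: μ₁ = μ₂
H₁: μ₁ ≠ μ₂
df = n₁ + n₂ - 2 = 46
Pooled variance s_p² = [(n₁-1)s₁² + (n₂-1)s₂²] / (n₁ + n₂ - 2) = [(29)(8.19²) + (17)(9.86²)] / 46 = 78.2161
SE = √(s_p²(1/n₁ + 1/n₂)) = √(78.2161 × (1/30 + 1/18)) = 2.6368
t = (x̄₁ - x̄₂) / SE = (53.95 - 49.65) / 2.6368 = 4.30 / 2.6368 = 1.631
p-value = 0.1098

Since p-value > α = 0.1, we fail to reject H₀.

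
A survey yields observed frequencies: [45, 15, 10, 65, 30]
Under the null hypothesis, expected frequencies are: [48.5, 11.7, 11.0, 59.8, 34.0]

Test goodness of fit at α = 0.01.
Chi-square goodness of fit test:
H₀: observed counts match expected distribution
H₁: observed counts differ from expected distribution
df = k - 1 = 4
χ² = Σ(O - E)²/E
   = (45 - 48.5)²/48.5 + (15 - 11.7)²/11.7 + (10 - 11.0)²/11.0 + (65 - 59.8)²/59.8 + (30 - 34.0)²/34.0
   = 0.253 + 0.931 + 0.091 + 0.452 + 0.471
   = 2.20
p-value = 0.6996

Since p-value > α = 0.01, we fail to reject H₀.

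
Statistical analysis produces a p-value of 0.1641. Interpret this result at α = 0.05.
Since p = 0.1641 > α = 0.05, fail to reject H₀.
There is insufficient evidence to reject the null hypothesis; the result is not statistically significant at the 0.05 level.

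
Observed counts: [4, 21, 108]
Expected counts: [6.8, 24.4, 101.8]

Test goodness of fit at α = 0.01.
Chi-square goodness of fit test:
H₀: observed counts match expected distribution
H₁: observed counts differ from expected distribution
df = k - 1 = 2
χ² = Σ(O - E)²/E
   = (4 - 6.8)²/6.8 + (21 - 24.4)²/24.4 + (108 - 101.8)²/101.8
   = 1.153 + 0.474 + 0.378
   = 2.00
p-value = 0.3671

Since p-value > α = 0.01, we fail to reject H₀.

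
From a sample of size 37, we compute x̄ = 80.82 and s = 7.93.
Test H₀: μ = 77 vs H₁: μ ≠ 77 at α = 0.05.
One-sample t-test:
H₀: μ = 77
H₁: μ ≠ 77
df = n - 1 = 36
t = (x̄ - μ₀) / (s/√n) = (80.82 - 77) / (7.93/√37) = 2.930
p-value = 0.0058

Since p-value < α = 0.05, we reject H₀.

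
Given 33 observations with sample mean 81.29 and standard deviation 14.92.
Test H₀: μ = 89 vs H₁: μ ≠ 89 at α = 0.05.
One-sample t-test:
H₀: μ = 89
H₁: μ ≠ 89
df = n - 1 = 32
t = (x̄ - μ₀) / (s/√n) = (81.29 - 89) / (14.92/√33) = -2.969
p-value = 0.0056

Since p-value < α = 0.05, we reject H₀.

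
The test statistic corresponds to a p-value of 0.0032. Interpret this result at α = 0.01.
Since p = 0.0032 < α = 0.01, reject H₀.
There is sufficient evidence to reject the null hypothesis; the result is statistically significant at the 0.01 level.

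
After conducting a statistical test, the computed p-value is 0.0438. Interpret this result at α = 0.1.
Since p = 0.0438 < α = 0.1, reject H₀.
There is sufficient evidence to reject the null hypothesis; the result is statistically significant at the 0.1 level.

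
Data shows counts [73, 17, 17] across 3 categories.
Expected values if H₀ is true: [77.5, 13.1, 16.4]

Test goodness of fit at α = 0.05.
Chi-square goodness of fit test:
H₀: observed counts match expected distribution
H₁: observed counts differ from expected distribution
df = k - 1 = 2
χ² = Σ(O - E)²/E
   = (73 - 77.5)²/77.5 + (17 - 13.1)²/13.1 + (17 - 16.4)²/16.4
   = 0.261 + 1.161 + 0.022
   = 1.44
p-value = 0.4857

Since p-value > α = 0.05, we fail to reject H₀.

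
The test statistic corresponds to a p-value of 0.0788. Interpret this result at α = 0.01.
Since p = 0.0788 > α = 0.01, fail to reject H₀.
There is insufficient evidence to reject the null hypothesis; the result is not statistically significant at the 0.01 level.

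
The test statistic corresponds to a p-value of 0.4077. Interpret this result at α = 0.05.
Since p = 0.4077 > α = 0.05, fail to reject H₀.
There is insufficient evidence to reject the null hypothesis; the result is not statistically significant at the 0.05 level.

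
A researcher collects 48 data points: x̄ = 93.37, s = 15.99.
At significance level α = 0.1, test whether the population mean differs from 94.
One-sample t-test:
H₀: μ = 94
H₁: μ ≠ 94
df = n - 1 = 47
t = (x̄ - μ₀) / (s/√n) = (93.37 - 94) / (15.99/√48) = -0.273
p-value = 0.7861

Since p-value > α = 0.1, we fail to reject H₀.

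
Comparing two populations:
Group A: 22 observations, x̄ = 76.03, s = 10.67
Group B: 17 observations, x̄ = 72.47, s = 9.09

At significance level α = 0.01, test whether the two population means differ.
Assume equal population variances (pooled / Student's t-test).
Student's two-sample t-test (equal variances):
H₀: μ₁ = μ₂
H₁: μ₁ ≠ μ₂
df = n₁ + n₂ - 2 = 37
Pooled variance s_p² = [(n₁-1)s₁² + (n₂-1)s₂²] / (n₁ + n₂ - 2) = [(21)(10.67²) + (16)(9.09²)] / 37 = 100.3480
SE = √(s_p²(1/n₁ + 1/n₂)) = √(100.3480 × (1/22 + 1/17)) = 3.2348
t = (x̄₁ - x̄₂) / SE = (76.03 - 72.47) / 3.2348 = 3.56 / 3.2348 = 1.101
p-value = 0.2782

Since p-value > α = 0.01, we fail to reject H₀.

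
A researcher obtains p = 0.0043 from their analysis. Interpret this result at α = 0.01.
Since p = 0.0043 < α = 0.01, reject H₀.
There is sufficient evidence to reject the null hypothesis; the result is statistically significant at the 0.01 level.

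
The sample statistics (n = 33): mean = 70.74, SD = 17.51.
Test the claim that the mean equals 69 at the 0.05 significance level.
One-sample t-test:
H₀: μ = 69
H₁: μ ≠ 69
df = n - 1 = 32
t = (x̄ - μ₀) / (s/√n) = (70.74 - 69) / (17.51/√33) = 0.571
p-value = 0.5721

Since p-value > α = 0.05, we fail to reject H₀.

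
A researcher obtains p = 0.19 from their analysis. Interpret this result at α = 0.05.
Since p = 0.19 > α = 0.05, fail to reject H₀.
There is insufficient evidence to reject the null hypothesis; the result is not statistically significant at the 0.05 level.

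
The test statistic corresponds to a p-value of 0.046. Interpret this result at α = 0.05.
Since p = 0.046 < α = 0.05, reject H₀.
There is sufficient evidence to reject the null hypothesis; the result is statistically significant at the 0.05 level.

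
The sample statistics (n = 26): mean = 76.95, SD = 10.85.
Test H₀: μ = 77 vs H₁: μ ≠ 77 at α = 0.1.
One-sample t-test:
H₀: μ = 77
H₁: μ ≠ 77
df = n - 1 = 25
t = (x̄ - μ₀) / (s/√n) = (76.95 - 77) / (10.85/√26) = -0.023
p-value = 0.9814

Since p-value > α = 0.1, we fail to reject H₀.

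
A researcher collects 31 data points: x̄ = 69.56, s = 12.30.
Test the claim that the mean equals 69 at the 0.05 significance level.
One-sample t-test:
H₀: μ = 69
H₁: μ ≠ 69
df = n - 1 = 30
t = (x̄ - μ₀) / (s/√n) = (69.56 - 69) / (12.30/√31) = 0.253
p-value = 0.8016

Since p-value > α = 0.05, we fail to reject H₀.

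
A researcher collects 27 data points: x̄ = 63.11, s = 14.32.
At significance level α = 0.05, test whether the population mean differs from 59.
One-sample t-test:
H₀: μ = 59
H₁: μ ≠ 59
df = n - 1 = 26
t = (x̄ - μ₀) / (s/√n) = (63.11 - 59) / (14.32/√27) = 1.491
p-value = 0.1479

Since p-value > α = 0.05, we fail to reject H₀.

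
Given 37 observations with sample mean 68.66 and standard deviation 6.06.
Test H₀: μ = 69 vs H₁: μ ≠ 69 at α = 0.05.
One-sample t-test:
H₀: μ = 69
H₁: μ ≠ 69
df = n - 1 = 36
t = (x̄ - μ₀) / (s/√n) = (68.66 - 69) / (6.06/√37) = -0.341
p-value = 0.7349

Since p-value > α = 0.05, we fail to reject H₀.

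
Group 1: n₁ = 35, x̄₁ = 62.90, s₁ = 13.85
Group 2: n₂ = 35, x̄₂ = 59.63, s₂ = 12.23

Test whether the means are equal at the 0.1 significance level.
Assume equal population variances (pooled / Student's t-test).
Student's two-sample t-test (equal variances):
H₀: μ₁ = μ₂
H₁: μ₁ ≠ μ₂
df = n₁ + n₂ - 2 = 68
Pooled variance s_p² = [(n₁-1)s₁² + (n₂-1)s₂²] / (n₁ + n₂ - 2) = [(34)(13.85²) + (34)(12.23²)] / 68 = 170.6977
SE = √(s_p²(1/n₁ + 1/n₂)) = √(170.6977 × (1/35 + 1/35)) = 3.1232
t = (x̄₁ - x̄₂) / SE = (62.90 - 59.63) / 3.1232 = 3.27 / 3.1232 = 1.047
p-value = 0.2988

Since p-value > α = 0.1, we fail to reject H₀.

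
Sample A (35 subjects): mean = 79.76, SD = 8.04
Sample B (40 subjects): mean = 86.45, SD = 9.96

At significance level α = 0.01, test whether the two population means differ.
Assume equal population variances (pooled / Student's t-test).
Student's two-sample t-test (equal variances):
H₀: μ₁ = μ₂
H₁: μ₁ ≠ μ₂
df = n₁ + n₂ - 2 = 73
Pooled variance s_p² = [(n₁-1)s₁² + (n₂-1)s₂²] / (n₁ + n₂ - 2) = [(34)(8.04²) + (39)(9.96²)] / 73 = 83.1052
SE = √(s_p²(1/n₁ + 1/n₂)) = √(83.1052 × (1/35 + 1/40)) = 2.1100
t = (x̄₁ - x̄₂) / SE = (79.76 - 86.45) / 2.1100 = -6.69 / 2.1100 = -3.171
p-value = 0.0022

Since p-value < α = 0.01, we reject H₀.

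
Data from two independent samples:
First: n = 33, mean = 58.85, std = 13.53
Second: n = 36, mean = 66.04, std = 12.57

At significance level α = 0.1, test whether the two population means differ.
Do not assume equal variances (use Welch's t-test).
Welch's two-sample t-test:
H₀: μ₁ = μ₂
H₁: μ₁ ≠ μ₂
s₁²/n₁ = 13.53²/33 = 5.5473,  s₂²/n₂ = 12.57²/36 = 4.3890
SE = √(s₁²/n₁ + s₂²/n₂) = √(5.5473 + 4.3890) = 3.1522
df (Welch-Satterthwaite) = (s₁²/n₁ + s₂²/n₂)² / [(s₁²/n₁)²/(n₁-1) + (s₂²/n₂)²/(n₂-1)] ≈ 65.30
t = (x̄₁ - x̄₂) / SE = (58.85 - 66.04) / 3.1522 = -7.19 / 3.1522 = -2.281
p-value = 0.0258

Since p-value < α = 0.1, we reject H₀.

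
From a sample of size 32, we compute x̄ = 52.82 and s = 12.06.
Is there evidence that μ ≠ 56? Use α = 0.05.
One-sample t-test:
H₀: μ = 56
H₁: μ ≠ 56
df = n - 1 = 31
t = (x̄ - μ₀) / (s/√n) = (52.82 - 56) / (12.06/√32) = -1.492
p-value = 0.1459

Since p-value > α = 0.05, we fail to reject H₀.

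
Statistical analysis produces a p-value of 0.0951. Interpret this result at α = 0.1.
Since p = 0.0951 < α = 0.1, reject H₀.
There is sufficient evidence to reject the null hypothesis; the result is statistically significant at the 0.1 level.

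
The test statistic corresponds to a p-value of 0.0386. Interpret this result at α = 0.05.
Since p = 0.0386 < α = 0.05, reject H₀.
There is sufficient evidence to reject the null hypothesis; the result is statistically significant at the 0.05 level.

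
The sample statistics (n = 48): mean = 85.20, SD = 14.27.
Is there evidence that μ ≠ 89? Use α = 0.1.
One-sample t-test:
H₀: μ = 89
H₁: μ ≠ 89
df = n - 1 = 47
t = (x̄ - μ₀) / (s/√n) = (85.20 - 89) / (14.27/√48) = -1.845
p-value = 0.0714

Since p-value < α = 0.1, we reject H₀.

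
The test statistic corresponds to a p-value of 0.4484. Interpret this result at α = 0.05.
Since p = 0.4484 > α = 0.05, fail to reject H₀.
There is insufficient evidence to reject the null hypothesis; the result is not statistically significant at the 0.05 level.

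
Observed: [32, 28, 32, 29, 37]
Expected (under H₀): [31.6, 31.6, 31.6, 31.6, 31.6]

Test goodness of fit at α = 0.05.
Chi-square goodness of fit test:
H₀: observed counts match expected distribution
H₁: observed counts differ from expected distribution
df = k - 1 = 4
χ² = Σ(O - E)²/E
   = (32 - 31.6)²/31.6 + (28 - 31.6)²/31.6 + (32 - 31.6)²/31.6 + (29 - 31.6)²/31.6 + (37 - 31.6)²/31.6
   = 0.005 + 0.410 + 0.005 + 0.214 + 0.923
   = 1.56
p-value = 0.8165

Since p-value > α = 0.05, we fail to reject H₀.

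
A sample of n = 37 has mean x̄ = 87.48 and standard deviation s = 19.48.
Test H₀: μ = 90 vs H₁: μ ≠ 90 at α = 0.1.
One-sample t-test:
H₀: μ = 90
H₁: μ ≠ 90
df = n - 1 = 36
t = (x̄ - μ₀) / (s/√n) = (87.48 - 90) / (19.48/√37) = -0.787
p-value = 0.4365

Since p-value > α = 0.1, we fail to reject H₀.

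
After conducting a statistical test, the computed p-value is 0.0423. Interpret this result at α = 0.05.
Since p = 0.0423 < α = 0.05, reject H₀.
There is sufficient evidence to reject the null hypothesis; the result is statistically significant at the 0.05 level.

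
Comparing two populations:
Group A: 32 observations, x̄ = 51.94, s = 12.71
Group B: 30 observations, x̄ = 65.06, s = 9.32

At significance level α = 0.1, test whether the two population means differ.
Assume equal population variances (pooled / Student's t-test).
Student's two-sample t-test (equal variances):
H₀: μ₁ = μ₂
H₁: μ₁ ≠ μ₂
df = n₁ + n₂ - 2 = 60
Pooled variance s_p² = [(n₁-1)s₁² + (n₂-1)s₂²] / (n₁ + n₂ - 2) = [(31)(12.71²) + (29)(9.32²)] / 60 = 125.4479
SE = √(s_p²(1/n₁ + 1/n₂)) = √(125.4479 × (1/32 + 1/30)) = 2.8464
t = (x̄₁ - x̄₂) / SE = (51.94 - 65.06) / 2.8464 = -13.12 / 2.8464 = -4.609
p-value < 0.0001

Since p-value < α = 0.1, we reject H₀.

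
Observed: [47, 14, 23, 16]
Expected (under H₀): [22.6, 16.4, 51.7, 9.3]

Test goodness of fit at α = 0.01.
Chi-square goodness of fit test:
H₀: observed counts match expected distribution
H₁: observed counts differ from expected distribution
df = k - 1 = 3
χ² = Σ(O - E)²/E
   = (47 - 22.6)²/22.6 + (14 - 16.4)²/16.4 + (23 - 51.7)²/51.7 + (16 - 9.3)²/9.3
   = 26.343 + 0.351 + 15.932 + 4.827
   = 47.45
p-value < 0.0001

Since p-value < α = 0.01, we reject H₀.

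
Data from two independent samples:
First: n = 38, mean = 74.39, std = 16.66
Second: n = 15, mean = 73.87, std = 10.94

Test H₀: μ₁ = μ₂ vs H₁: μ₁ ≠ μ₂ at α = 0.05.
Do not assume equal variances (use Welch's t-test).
Welch's two-sample t-test:
H₀: μ₁ = μ₂
H₁: μ₁ ≠ μ₂
s₁²/n₁ = 16.66²/38 = 7.3041,  s₂²/n₂ = 10.94²/15 = 7.9789
SE = √(s₁²/n₁ + s₂²/n₂) = √(7.3041 + 7.9789) = 3.9093
df (Welch-Satterthwaite) = (s₁²/n₁ + s₂²/n₂)² / [(s₁²/n₁)²/(n₁-1) + (s₂²/n₂)²/(n₂-1)] ≈ 39.00
t = (x̄₁ - x̄₂) / SE = (74.39 - 73.87) / 3.9093 = 0.52 / 3.9093 = 0.133
p-value = 0.8949

Since p-value > α = 0.05, we fail to reject H₀.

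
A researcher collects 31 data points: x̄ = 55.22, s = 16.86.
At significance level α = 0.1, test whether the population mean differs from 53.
One-sample t-test:
H₀: μ = 53
H₁: μ ≠ 53
df = n - 1 = 30
t = (x̄ - μ₀) / (s/√n) = (55.22 - 53) / (16.86/√31) = 0.733
p-value = 0.4692

Since p-value > α = 0.1, we fail to reject H₀.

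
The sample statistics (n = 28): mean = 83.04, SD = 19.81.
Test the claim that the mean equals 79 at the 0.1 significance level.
One-sample t-test:
H₀: μ = 79
H₁: μ ≠ 79
df = n - 1 = 27
t = (x̄ - μ₀) / (s/√n) = (83.04 - 79) / (19.81/√28) = 1.079
p-value = 0.2901

Since p-value > α = 0.1, we fail to reject H₀.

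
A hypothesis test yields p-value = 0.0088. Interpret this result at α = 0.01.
Since p = 0.0088 < α = 0.01, reject H₀.
There is sufficient evidence to reject the null hypothesis; the result is statistically significant at the 0.01 level.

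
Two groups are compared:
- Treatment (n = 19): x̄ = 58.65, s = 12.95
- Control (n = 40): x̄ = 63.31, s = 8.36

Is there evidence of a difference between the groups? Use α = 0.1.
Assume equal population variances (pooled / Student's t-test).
Student's two-sample t-test (equal variances):
H₀: μ₁ = μ₂
H₁: μ₁ ≠ μ₂
df = n₁ + n₂ - 2 = 57
Pooled variance s_p² = [(n₁-1)s₁² + (n₂-1)s₂²] / (n₁ + n₂ - 2) = [(18)(12.95²) + (39)(8.36²)] / 57 = 100.7779
SE = √(s_p²(1/n₁ + 1/n₂)) = √(100.7779 × (1/19 + 1/40)) = 2.7971
t = (x̄₁ - x̄₂) / SE = (58.65 - 63.31) / 2.7971 = -4.66 / 2.7971 = -1.666
p-value = 0.1012

Since p-value > α = 0.1, we fail to reject H₀.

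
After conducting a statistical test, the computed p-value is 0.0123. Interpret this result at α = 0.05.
Since p = 0.0123 < α = 0.05, reject H₀.
There is sufficient evidence to reject the null hypothesis; the result is statistically significant at the 0.05 level.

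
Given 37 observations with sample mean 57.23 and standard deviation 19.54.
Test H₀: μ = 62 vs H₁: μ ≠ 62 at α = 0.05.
One-sample t-test:
H₀: μ = 62
H₁: μ ≠ 62
df = n - 1 = 36
t = (x̄ - μ₀) / (s/√n) = (57.23 - 62) / (19.54/√37) = -1.485
p-value = 0.1463

Since p-value > α = 0.05, we fail to reject H₀.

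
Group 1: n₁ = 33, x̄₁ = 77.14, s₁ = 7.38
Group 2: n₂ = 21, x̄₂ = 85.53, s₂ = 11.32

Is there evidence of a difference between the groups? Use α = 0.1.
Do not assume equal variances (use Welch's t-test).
Welch's two-sample t-test:
H₀: μ₁ = μ₂
H₁: μ₁ ≠ μ₂
s₁²/n₁ = 7.38²/33 = 1.6504,  s₂²/n₂ = 11.32²/21 = 6.1020
SE = √(s₁²/n₁ + s₂²/n₂) = √(1.6504 + 6.1020) = 2.7843
df (Welch-Satterthwaite) = (s₁²/n₁ + s₂²/n₂)² / [(s₁²/n₁)²/(n₁-1) + (s₂²/n₂)²/(n₂-1)] ≈ 30.87
t = (x̄₁ - x̄₂) / SE = (77.14 - 85.53) / 2.7843 = -8.39 / 2.7843 = -3.013
p-value = 0.0051

Since p-value < α = 0.1, we reject H₀.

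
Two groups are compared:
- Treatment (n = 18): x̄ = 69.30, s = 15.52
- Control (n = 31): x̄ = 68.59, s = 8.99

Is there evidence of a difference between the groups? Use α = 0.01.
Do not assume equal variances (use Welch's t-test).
Welch's two-sample t-test:
H₀: μ₁ = μ₂
H₁: μ₁ ≠ μ₂
s₁²/n₁ = 15.52²/18 = 13.3817,  s₂²/n₂ = 8.99²/31 = 2.6071
SE = √(s₁²/n₁ + s₂²/n₂) = √(13.3817 + 2.6071) = 3.9986
df (Welch-Satterthwaite) = (s₁²/n₁ + s₂²/n₂)² / [(s₁²/n₁)²/(n₁-1) + (s₂²/n₂)²/(n₂-1)] ≈ 23.76
t = (x̄₁ - x̄₂) / SE = (69.30 - 68.59) / 3.9986 = 0.71 / 3.9986 = 0.178
p-value = 0.8606

Since p-value > α = 0.01, we fail to reject H₀.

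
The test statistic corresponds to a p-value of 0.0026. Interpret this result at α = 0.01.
Since p = 0.0026 < α = 0.01, reject H₀.
There is sufficient evidence to reject the null hypothesis; the result is statistically significant at the 0.01 level.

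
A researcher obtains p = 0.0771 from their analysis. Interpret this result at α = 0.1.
Since p = 0.0771 < α = 0.1, reject H₀.
There is sufficient evidence to reject the null hypothesis; the result is statistically significant at the 0.1 level.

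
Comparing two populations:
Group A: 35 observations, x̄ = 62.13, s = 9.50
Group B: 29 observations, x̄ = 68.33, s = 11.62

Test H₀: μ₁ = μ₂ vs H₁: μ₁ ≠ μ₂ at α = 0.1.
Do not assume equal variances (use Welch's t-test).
Welch's two-sample t-test:
H₀: μ₁ = μ₂
H₁: μ₁ ≠ μ₂
s₁²/n₁ = 9.50²/35 = 2.5786,  s₂²/n₂ = 11.62²/29 = 4.6560
SE = √(s₁²/n₁ + s₂²/n₂) = √(2.5786 + 4.6560) = 2.6897
df (Welch-Satterthwaite) = (s₁²/n₁ + s₂²/n₂)² / [(s₁²/n₁)²/(n₁-1) + (s₂²/n₂)²/(n₂-1)] ≈ 53.97
t = (x̄₁ - x̄₂) / SE = (62.13 - 68.33) / 2.6897 = -6.20 / 2.6897 = -2.305
p-value = 0.0250

Since p-value < α = 0.1, we reject H₀.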